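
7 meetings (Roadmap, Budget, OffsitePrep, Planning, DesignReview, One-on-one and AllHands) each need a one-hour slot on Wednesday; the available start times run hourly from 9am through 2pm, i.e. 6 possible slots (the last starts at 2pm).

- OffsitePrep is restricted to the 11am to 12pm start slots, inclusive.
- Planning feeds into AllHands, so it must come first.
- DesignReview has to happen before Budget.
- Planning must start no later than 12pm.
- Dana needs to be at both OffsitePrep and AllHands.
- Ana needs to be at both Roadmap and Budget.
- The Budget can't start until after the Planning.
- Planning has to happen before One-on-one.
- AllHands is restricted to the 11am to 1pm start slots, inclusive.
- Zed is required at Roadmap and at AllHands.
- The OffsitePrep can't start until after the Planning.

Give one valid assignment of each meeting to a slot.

AllHands=12pm, Roadmap=9am, OffsitePrep=11am, DesignReview=9am, Budget=10am, Planning=9am, One-on-one=10am

Checking: Planning(9am) before AllHands(12pm); Planning(9am) before One-on-one(10am); Planning(9am) before Budget(10am); DesignReview(9am) before Budget(10am); Planning(9am) before OffsitePrep(11am); Roadmap(9am) != Budget(10am); OffsitePrep(11am) != AllHands(12pm); Roadmap(9am) != AllHands(12pm); Planning=9am in [9am,12pm]; AllHands=12pm in [11am,1pm]; OffsitePrep=11am in [11am,12pm].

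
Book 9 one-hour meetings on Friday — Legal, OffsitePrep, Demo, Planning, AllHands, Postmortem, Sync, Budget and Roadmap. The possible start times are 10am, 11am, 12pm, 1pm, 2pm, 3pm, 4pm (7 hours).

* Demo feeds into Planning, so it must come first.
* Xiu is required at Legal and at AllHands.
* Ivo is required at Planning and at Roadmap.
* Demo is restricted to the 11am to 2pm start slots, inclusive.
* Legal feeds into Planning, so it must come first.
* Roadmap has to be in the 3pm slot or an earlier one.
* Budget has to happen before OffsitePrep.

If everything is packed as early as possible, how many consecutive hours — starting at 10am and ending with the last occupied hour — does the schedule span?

3

The precedence chain requires at least 2 distinct hours.
Propagating the time windows through the other constraints, Planning can't land before 12pm — that is hour 3 counting from 10am — so the schedule must run through at least 3 hours.
3 works (last occupied hour: 12pm): for example Legal -> 10am; Planning -> 12pm; AllHands -> 11am; Sync -> 10am; Roadmap -> 10am; Postmortem -> 10am; OffsitePrep -> 11am; Budget -> 10am; Demo -> 11am.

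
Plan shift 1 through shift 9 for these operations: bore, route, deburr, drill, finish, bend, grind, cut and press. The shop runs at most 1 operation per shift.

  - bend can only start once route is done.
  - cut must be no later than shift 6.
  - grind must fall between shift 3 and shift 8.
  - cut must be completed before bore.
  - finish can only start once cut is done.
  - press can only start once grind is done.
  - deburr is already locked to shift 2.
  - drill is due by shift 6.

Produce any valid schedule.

bend in shift 8; deburr in shift 2; route in shift 6; bore in shift 5; finish in shift 7; grind in shift 3; cut in shift 1; drill in shift 4; press in shift 9

Checking: cut(shift 1) before finish(shift 7); grind(shift 3) before press(shift 9); cut(shift 1) before bore(shift 5); route(shift 6) before bend(shift 8); drill=shift 4 in [shift 1,shift 6]; grind=shift 3 in [shift 3,shift 8]; cut=shift 1 in [shift 1,shift 6]; deburr=shift 2 in [shift 2,shift 2]; max 1 per shift (cap 1).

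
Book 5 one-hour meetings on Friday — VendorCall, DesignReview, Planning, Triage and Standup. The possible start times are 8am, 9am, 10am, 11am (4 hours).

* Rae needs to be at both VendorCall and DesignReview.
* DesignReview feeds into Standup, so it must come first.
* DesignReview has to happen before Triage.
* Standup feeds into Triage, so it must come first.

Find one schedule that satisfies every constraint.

Standup -> 9am; Planning -> 8am; DesignReview -> 8am; VendorCall -> 9am; Triage -> 10am

Checking: DesignReview(8am) before Triage(10am); Standup(9am) before Triage(10am); DesignReview(8am) before Standup(9am); VendorCall(9am) != DesignReview(8am).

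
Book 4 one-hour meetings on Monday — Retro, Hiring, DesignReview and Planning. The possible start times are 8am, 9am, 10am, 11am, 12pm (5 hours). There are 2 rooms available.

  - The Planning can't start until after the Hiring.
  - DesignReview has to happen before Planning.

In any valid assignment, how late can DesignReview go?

11am

Downstream work caps DesignReview at 11am.
DesignReview at 11am is achievable: Planning -> 12pm; Hiring -> 8am; Retro -> 8am; DesignReview -> 11am.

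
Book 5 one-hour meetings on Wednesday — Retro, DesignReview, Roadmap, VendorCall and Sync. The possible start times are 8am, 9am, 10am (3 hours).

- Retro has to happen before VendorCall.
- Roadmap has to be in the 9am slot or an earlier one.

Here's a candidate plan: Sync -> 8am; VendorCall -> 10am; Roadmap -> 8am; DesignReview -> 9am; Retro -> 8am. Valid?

Yes

Retro has to happen before VendorCall — holds.
Roadmap has to be in the 9am slot or an earlier one — holds.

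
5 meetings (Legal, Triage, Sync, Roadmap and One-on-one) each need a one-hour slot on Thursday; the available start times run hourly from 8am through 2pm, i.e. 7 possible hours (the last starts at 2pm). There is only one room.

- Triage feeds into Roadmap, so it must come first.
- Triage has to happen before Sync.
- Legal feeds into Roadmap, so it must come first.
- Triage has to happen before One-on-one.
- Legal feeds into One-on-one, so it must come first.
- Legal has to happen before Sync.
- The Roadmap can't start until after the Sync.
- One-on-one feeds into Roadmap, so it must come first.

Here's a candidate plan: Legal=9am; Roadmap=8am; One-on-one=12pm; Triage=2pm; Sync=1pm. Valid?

The Roadmap can't start until after the Sync — violated.
Legal has to happen before Sync — holds.
There is only one room — holds.
Legal feeds into One-on-one, so it must come first — holds.
One-on-one feeds into Roadmap, so it must come first — violated.
Legal feeds into Roadmap, so it must come first — violated.
Triage feeds into Roadmap, so it must come first — violated.
Triage has to happen before One-on-one — violated.
Triage has to happen before Sync — violated.

Invalid. Triage feeds into Roadmap, so it must come first.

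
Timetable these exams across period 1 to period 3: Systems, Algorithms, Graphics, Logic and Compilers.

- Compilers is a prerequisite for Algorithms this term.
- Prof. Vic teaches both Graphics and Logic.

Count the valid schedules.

54

Splitting on Systems: it can be period 1 (18), period 2 (18), period 3 (18). Listing each branch's schedules as (Algorithms, Graphics, Logic, Compilers) by period number:
Systems=period 1: (2,1,2,1) (2,1,3,1) (2,2,1,1) (2,2,3,1) (2,3,1,1) (2,3,2,1) (3,1,2,1) (3,1,2,2) (3,1,3,1) (3,1,3,2) (3,2,1,1) (3,2,1,2) (3,2,3,1) (3,2,3,2) (3,3,1,1) (3,3,1,2) (3,3,2,1) (3,3,2,2) — 18.
Systems=period 2: (2,1,2,1) (2,1,3,1) (2,2,1,1) (2,2,3,1) (2,3,1,1) (2,3,2,1) (3,1,2,1) (3,1,2,2) (3,1,3,1) (3,1,3,2) (3,2,1,1) (3,2,1,2) (3,2,3,1) (3,2,3,2) (3,3,1,1) (3,3,1,2) (3,3,2,1) (3,3,2,2) — 18.
Systems=period 3: (2,1,2,1) (2,1,3,1) (2,2,1,1) (2,2,3,1) (2,3,1,1) (2,3,2,1) (3,1,2,1) (3,1,2,2) (3,1,3,1) (3,1,3,2) (3,2,1,1) (3,2,1,2) (3,2,3,1) (3,2,3,2) (3,3,1,1) (3,3,1,2) (3,3,2,1) (3,3,2,2) — 18.
Summing: 18 + 18 + 18 = 54.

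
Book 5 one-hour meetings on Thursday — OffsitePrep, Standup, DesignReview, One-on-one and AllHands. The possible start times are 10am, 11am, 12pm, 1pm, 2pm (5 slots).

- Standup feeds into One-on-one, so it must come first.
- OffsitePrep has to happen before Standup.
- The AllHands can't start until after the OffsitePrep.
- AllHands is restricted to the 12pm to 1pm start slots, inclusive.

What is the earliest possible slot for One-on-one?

12pm

Precedence pushes One-on-one to at least 12pm.
One-on-one at 12pm is achievable: OffsitePrep=10am; One-on-one=12pm; AllHands=12pm; Standup=11am; DesignReview=10am.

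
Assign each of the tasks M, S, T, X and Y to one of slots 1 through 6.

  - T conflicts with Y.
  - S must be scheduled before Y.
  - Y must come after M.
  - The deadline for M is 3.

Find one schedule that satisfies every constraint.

M -> 1; T -> 1; S -> 1; X -> 1; Y -> 2

Checking: M(1) before Y(2); S(1) before Y(2); T(1) != Y(2); M=1 in [1,3].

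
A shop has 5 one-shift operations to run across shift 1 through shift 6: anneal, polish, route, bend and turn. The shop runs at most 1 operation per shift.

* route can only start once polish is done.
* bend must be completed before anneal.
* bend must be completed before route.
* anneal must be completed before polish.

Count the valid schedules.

30

Splitting on anneal: it can be shift 2 (12), shift 3 (12), shift 4 (6). Listing each branch's schedules as (polish, route, bend, turn) by shift number:
anneal=shift 2: (3,4,1,5) (3,4,1,6) (3,5,1,4) (3,5,1,6) (3,6,1,4) (3,6,1,5) (4,5,1,3) (4,5,1,6) (4,6,1,3) (4,6,1,5) (5,6,1,3) (5,6,1,4) — 12.
anneal=shift 3: (4,5,1,2) (4,5,1,6) (4,5,2,1) (4,5,2,6) (4,6,1,2) (4,6,1,5) (4,6,2,1) (4,6,2,5) (5,6,1,2) (5,6,1,4) (5,6,2,1) (5,6,2,4) — 12.
anneal=shift 4: (5,6,1,2) (5,6,1,3) (5,6,2,1) (5,6,2,3) (5,6,3,1) (5,6,3,2) — 6.
Summing: 12 + 12 + 6 = 30.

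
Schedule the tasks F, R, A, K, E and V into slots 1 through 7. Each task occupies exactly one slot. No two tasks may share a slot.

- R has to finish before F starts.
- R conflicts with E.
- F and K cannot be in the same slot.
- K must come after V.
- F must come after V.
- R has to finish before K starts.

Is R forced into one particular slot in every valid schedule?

R can be 1 (e.g. A -> 5, V -> 2, F -> 3, R -> 1, K -> 4, E -> 6) or 2 (e.g. R in 2; F in 3; E in 6; V in 1; K in 4; A in 5).

No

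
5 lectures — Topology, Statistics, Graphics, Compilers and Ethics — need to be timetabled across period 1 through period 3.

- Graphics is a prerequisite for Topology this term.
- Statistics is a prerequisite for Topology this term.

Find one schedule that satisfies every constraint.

Statistics in period 1; Topology in period 2; Graphics in period 1; Ethics in period 1; Compilers in period 1

Checking: Graphics(period 1) before Topology(period 2); Statistics(period 1) before Topology(period 2).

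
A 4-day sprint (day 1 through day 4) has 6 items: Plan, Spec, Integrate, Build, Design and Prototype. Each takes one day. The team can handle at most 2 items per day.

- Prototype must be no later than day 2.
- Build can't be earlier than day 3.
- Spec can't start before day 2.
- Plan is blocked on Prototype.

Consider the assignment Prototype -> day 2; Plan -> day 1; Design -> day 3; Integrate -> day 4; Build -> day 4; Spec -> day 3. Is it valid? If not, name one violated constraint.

No. Plan is blocked on Prototype is not satisfied.

The team can handle at most 2 items per day — holds.
Spec can't start before day 2 — holds.
Prototype must be no later than day 2 — holds.
Build can't be earlier than day 3 — holds.
Plan is blocked on Prototype — violated.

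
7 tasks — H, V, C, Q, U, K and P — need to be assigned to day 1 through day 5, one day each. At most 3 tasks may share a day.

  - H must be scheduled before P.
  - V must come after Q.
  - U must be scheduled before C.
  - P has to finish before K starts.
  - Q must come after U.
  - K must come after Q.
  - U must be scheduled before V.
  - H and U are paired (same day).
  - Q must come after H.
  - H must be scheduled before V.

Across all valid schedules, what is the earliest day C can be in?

day 2

Precedence pushes C to at least day 2.
C at day 2 is achievable: V in day 3; U in day 1; K in day 3; P in day 2; C in day 2; H in day 1; Q in day 2.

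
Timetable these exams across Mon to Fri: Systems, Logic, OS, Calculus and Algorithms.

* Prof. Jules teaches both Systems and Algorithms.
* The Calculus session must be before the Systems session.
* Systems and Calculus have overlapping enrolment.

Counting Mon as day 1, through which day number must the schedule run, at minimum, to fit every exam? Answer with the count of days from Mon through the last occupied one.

The precedence chain requires at least 2 distinct days.
2 works (last occupied day: Tue): for example OS -> Mon, Calculus -> Mon, Algorithms -> Mon, Logic -> Mon, Systems -> Tue.

2 days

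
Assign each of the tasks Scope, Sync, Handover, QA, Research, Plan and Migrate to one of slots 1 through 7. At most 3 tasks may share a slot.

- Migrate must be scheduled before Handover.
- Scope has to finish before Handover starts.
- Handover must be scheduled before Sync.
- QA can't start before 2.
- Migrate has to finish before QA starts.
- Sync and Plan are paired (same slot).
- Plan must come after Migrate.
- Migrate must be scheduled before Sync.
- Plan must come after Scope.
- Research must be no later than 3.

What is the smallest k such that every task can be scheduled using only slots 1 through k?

The precedence chain requires at least 3 distinct slots.
With at most 3 per slot and 7 tasks, at least 3 slots are needed.
3 works (last occupied slot: 3): for example Plan in 3, Migrate in 1, Sync in 3, Handover in 2, Scope in 1, Research in 1, QA in 2.

3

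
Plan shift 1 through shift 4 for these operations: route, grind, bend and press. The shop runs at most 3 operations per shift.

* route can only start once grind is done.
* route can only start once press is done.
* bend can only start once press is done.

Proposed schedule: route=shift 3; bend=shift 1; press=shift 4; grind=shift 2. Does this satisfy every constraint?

route can only start once press is done — violated.
bend can only start once press is done — violated.
route can only start once grind is done — holds.
The shop runs at most 3 operations per shift — holds.

No. bend can only start once press is done is not satisfied.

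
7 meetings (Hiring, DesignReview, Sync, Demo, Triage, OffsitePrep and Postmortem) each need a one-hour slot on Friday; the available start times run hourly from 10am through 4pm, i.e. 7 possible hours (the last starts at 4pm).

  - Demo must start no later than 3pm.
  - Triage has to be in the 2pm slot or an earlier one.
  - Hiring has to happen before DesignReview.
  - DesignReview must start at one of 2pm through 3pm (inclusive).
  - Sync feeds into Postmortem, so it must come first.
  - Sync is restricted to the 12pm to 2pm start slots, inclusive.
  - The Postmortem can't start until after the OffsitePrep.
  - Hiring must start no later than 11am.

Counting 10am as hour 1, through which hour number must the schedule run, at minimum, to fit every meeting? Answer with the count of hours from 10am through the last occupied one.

The precedence chain requires at least 2 distinct hours.
DesignReview can't be placed before 2pm — that is hour 5 counting from 10am — so the schedule must run through at least 5 hours.
5 works (last occupied hour: 2pm): for example Postmortem -> 1pm, Sync -> 12pm, OffsitePrep -> 10am, Demo -> 10am, Hiring -> 10am, Triage -> 10am, DesignReview -> 2pm.

5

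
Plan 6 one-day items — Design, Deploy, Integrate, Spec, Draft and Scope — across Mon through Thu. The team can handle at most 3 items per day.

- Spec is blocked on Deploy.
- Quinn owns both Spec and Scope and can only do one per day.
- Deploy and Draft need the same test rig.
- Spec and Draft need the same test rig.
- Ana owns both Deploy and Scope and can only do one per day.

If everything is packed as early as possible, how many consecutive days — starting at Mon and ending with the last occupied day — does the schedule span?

The precedence chain requires at least 2 distinct days.
With at most 3 per day and 6 work items, at least 2 days are needed.
Could 2 days be enough, i.e. nothing placed later than Tue? No: Spec must come after Deploy (at Mon or later) → {Tue}; Deploy must come before Spec (at Tue or earlier) → {Mon}; Draft can't share with Deploy (Mon) → {Tue}; Draft can't share with Spec (Tue) → nothing is left.
So 2 days is not enough.
3 works (last occupied day: Wed): for example Scope=Wed; Design=Mon; Integrate=Mon; Draft=Wed; Spec=Tue; Deploy=Mon.

3 days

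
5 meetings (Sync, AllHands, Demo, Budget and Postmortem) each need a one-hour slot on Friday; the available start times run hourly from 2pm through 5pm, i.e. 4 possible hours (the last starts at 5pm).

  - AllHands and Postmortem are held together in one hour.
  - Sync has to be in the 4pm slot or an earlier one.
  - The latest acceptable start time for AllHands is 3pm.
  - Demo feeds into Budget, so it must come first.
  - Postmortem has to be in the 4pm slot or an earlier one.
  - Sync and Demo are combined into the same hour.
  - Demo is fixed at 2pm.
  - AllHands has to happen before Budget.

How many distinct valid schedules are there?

Splitting on AllHands: it can be 2pm (3), 3pm (2). Listing each branch's schedules as (Sync, Demo, Budget, Postmortem):
AllHands=2pm: (2pm,2pm,3pm,2pm) (2pm,2pm,4pm,2pm) (2pm,2pm,5pm,2pm) — 3.
AllHands=3pm: (2pm,2pm,4pm,3pm) (2pm,2pm,5pm,3pm) — 2.
Summing: 3 + 2 = 5.

5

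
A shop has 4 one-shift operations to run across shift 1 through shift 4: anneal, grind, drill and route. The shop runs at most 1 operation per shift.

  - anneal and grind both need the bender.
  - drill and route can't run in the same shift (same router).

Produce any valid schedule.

grind in shift 2; anneal in shift 1; route in shift 4; drill in shift 3

Checking: drill(shift 3) != route(shift 4); anneal(shift 1) != grind(shift 2); max 1 per shift (cap 1).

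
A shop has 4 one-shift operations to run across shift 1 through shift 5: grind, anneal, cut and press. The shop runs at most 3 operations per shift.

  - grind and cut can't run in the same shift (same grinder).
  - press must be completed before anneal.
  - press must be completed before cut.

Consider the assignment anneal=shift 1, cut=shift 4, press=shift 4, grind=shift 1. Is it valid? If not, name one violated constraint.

press must be completed before anneal — violated.
press must be completed before cut — violated.
The shop runs at most 3 operations per shift — holds.
grind and cut can't run in the same shift (same grinder) — holds.

No — it violates: press must be completed before anneal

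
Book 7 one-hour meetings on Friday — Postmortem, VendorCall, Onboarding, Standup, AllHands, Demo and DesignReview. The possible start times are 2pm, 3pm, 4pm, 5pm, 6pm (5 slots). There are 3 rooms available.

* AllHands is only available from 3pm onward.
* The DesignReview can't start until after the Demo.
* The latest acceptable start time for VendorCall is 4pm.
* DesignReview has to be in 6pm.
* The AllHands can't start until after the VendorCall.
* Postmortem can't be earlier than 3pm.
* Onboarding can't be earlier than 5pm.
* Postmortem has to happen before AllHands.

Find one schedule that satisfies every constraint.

Postmortem=3pm; Standup=2pm; AllHands=4pm; DesignReview=6pm; VendorCall=2pm; Onboarding=5pm; Demo=2pm

Checking: Demo(2pm) before DesignReview(6pm); Postmortem(3pm) before AllHands(4pm); VendorCall(2pm) before AllHands(4pm); Onboarding=5pm in [5pm,6pm]; VendorCall=2pm in [2pm,4pm]; DesignReview=6pm in [6pm,6pm]; AllHands=4pm in [3pm,6pm]; Postmortem=3pm in [3pm,6pm]; max 3 per slot (cap 3).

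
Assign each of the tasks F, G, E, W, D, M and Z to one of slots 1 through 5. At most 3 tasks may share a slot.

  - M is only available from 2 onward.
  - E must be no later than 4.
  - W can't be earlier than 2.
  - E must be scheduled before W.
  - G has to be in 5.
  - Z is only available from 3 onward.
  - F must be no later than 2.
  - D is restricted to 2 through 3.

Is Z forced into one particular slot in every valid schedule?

No

Z can be 3 (e.g. M in 2; D in 2; Z in 3; E in 1; F in 1; W in 2; G in 5) or 4 (e.g. F in 1, Z in 4, D in 2, W in 2, M in 2, G in 5, E in 1).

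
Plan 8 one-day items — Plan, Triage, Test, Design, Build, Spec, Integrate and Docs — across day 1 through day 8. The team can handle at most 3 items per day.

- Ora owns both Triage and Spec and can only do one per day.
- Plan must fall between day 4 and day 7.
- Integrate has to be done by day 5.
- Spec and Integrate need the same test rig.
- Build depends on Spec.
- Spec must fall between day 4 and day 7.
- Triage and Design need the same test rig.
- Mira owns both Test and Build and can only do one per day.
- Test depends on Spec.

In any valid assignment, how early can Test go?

Precedence pushes Test to at least day 5.
Test at day 5 is achievable: Integrate=day 1, Plan=day 4, Docs=day 1, Spec=day 4, Design=day 2, Triage=day 1, Build=day 6, Test=day 5.

day 5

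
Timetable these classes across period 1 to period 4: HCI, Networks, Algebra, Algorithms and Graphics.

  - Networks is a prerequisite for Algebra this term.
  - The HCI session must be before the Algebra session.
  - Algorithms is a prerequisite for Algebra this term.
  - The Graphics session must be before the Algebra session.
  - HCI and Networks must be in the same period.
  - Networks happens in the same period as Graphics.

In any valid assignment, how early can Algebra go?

Precedence pushes Algebra to at least period 2.
Algebra at period 2 is achievable: Networks in period 1, Algebra in period 2, HCI in period 1, Algorithms in period 1, Graphics in period 1.

period 2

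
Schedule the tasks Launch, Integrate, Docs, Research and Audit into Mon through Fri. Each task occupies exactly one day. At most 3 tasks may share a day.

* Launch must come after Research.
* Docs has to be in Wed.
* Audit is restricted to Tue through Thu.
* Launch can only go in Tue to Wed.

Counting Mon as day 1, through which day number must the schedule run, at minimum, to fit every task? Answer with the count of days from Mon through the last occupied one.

3 days

The precedence chain requires at least 2 distinct days.
With at most 3 per day and 5 tasks, at least 2 days are needed.
Docs can't be placed before Wed — that is day 3 counting from Mon — so the schedule must run through at least 3 days.
3 works (last occupied day: Wed): for example Integrate in Mon, Audit in Tue, Docs in Wed, Research in Mon, Launch in Tue.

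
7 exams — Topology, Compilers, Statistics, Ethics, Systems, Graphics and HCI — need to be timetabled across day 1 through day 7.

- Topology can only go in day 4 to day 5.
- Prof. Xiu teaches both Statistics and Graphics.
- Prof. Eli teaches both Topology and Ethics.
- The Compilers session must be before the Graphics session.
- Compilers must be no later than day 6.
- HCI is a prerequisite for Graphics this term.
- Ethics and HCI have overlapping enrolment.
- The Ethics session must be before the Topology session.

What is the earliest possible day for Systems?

day 1

Systems at day 1 is achievable: Ethics=day 2, Statistics=day 1, Graphics=day 2, Topology=day 4, Compilers=day 1, Systems=day 1, HCI=day 1.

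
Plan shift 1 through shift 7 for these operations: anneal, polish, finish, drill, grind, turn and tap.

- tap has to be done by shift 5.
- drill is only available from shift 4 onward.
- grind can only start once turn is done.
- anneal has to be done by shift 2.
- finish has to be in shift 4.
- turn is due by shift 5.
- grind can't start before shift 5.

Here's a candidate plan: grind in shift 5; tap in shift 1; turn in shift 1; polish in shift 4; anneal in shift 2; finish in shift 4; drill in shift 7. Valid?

Yes, all constraints hold

turn is due by shift 5 — holds.
drill is only available from shift 4 onward — holds.
grind can only start once turn is done — holds.
anneal has to be done by shift 2 — holds.
finish has to be in shift 4 — holds.
tap has to be done by shift 5 — holds.
grind can't start before shift 5 — holds.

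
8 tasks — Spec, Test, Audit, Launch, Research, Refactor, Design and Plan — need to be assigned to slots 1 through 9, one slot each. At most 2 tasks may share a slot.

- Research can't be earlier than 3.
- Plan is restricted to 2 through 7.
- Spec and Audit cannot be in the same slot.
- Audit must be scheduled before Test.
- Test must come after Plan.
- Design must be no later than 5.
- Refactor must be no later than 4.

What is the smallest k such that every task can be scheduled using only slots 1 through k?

4 slots

The precedence chain requires at least 2 distinct slots.
With at most 2 per slot and 8 tasks, at least 4 slots are needed.
Research can't be placed before 3, so the schedule must run through at least slot 3.
4 works (last occupied slot: 4): for example Launch in 1, Spec in 2, Audit in 1, Design in 4, Plan in 2, Research in 3, Refactor in 4, Test in 3.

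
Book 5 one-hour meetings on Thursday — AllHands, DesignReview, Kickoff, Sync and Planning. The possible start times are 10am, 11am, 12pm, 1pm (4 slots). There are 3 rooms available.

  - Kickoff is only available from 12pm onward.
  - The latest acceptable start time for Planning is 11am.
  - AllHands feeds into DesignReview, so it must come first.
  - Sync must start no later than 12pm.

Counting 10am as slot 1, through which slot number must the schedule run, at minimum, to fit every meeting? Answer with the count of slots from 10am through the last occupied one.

3 slots

The precedence chain requires at least 2 distinct slots.
With at most 3 per slot and 5 meetings, at least 2 slots are needed.
Kickoff can't be placed before 12pm — that is slot 3 counting from 10am — so the schedule must run through at least 3 slots.
3 works (last occupied slot: 12pm): for example Sync=10am; AllHands=10am; Planning=10am; Kickoff=12pm; DesignReview=11am.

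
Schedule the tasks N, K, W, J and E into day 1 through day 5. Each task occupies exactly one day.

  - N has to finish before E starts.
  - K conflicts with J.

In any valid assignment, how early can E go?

day 2

Precedence pushes E to at least day 2.
E at day 2 is achievable: W in day 1, E in day 2, N in day 1, K in day 1, J in day 2.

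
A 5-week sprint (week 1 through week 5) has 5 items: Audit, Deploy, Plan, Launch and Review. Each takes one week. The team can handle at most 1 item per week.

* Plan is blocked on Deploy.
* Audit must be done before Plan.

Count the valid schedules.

40

Splitting on Audit: it can be week 1 (12), week 2 (12), week 3 (10), week 4 (6). Listing each branch's schedules as (Deploy, Plan, Launch, Review) by week number:
Audit=week 1: (2,3,4,5) (2,3,5,4) (2,4,3,5) (2,4,5,3) (2,5,3,4) (2,5,4,3) (3,4,2,5) (3,4,5,2) (3,5,2,4) (3,5,4,2) (4,5,2,3) (4,5,3,2) — 12.
Audit=week 2: (1,3,4,5) (1,3,5,4) (1,4,3,5) (1,4,5,3) (1,5,3,4) (1,5,4,3) (3,4,1,5) (3,4,5,1) (3,5,1,4) (3,5,4,1) (4,5,1,3) (4,5,3,1) — 12.
Audit=week 3: (1,4,2,5) (1,4,5,2) (1,5,2,4) (1,5,4,2) (2,4,1,5) (2,4,5,1) (2,5,1,4) (2,5,4,1) (4,5,1,2) (4,5,2,1) — 10.
Audit=week 4: (1,5,2,3) (1,5,3,2) (2,5,1,3) (2,5,3,1) (3,5,1,2) (3,5,2,1) — 6.
Summing: 12 + 12 + 10 + 6 = 40.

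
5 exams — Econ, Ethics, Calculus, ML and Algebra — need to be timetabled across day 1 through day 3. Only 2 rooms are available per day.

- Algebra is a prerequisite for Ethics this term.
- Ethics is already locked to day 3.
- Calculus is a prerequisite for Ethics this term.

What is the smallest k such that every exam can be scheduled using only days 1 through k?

3 days

The precedence chain requires at least 2 distinct days.
With at most 2 per day and 5 exams, at least 3 days are needed.
Ethics can't be placed before day 3, so the schedule must run through at least day 3.
3 works (last occupied day: day 3): for example ML=day 2; Algebra=day 1; Econ=day 2; Ethics=day 3; Calculus=day 1.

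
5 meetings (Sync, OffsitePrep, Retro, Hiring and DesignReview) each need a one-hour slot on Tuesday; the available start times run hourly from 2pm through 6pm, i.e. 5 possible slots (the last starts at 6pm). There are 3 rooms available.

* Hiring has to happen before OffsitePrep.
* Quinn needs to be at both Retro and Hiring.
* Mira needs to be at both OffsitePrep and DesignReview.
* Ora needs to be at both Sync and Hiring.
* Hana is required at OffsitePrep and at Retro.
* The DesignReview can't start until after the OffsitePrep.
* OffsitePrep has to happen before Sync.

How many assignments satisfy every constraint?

60

Splitting on Sync: it can be 4pm (9), 5pm (21), 6pm (30). Listing each branch's schedules as (OffsitePrep, Retro, Hiring, DesignReview):
Sync=4pm: (3pm,4pm,2pm,4pm) (3pm,4pm,2pm,5pm) (3pm,4pm,2pm,6pm) (3pm,5pm,2pm,4pm) (3pm,5pm,2pm,5pm) (3pm,5pm,2pm,6pm) (3pm,6pm,2pm,4pm) (3pm,6pm,2pm,5pm) (3pm,6pm,2pm,6pm) — 9.
Sync=5pm: (3pm,4pm,2pm,4pm) (3pm,4pm,2pm,5pm) (3pm,4pm,2pm,6pm) (3pm,5pm,2pm,4pm) (3pm,5pm,2pm,5pm) (3pm,5pm,2pm,6pm) (3pm,6pm,2pm,4pm) (3pm,6pm,2pm,5pm) (3pm,6pm,2pm,6pm) (4pm,2pm,3pm,5pm) (4pm,2pm,3pm,6pm) (4pm,3pm,2pm,5pm) (4pm,3pm,2pm,6pm) (4pm,5pm,2pm,5pm) (4pm,5pm,2pm,6pm) (4pm,5pm,3pm,5pm) (4pm,5pm,3pm,6pm) (4pm,6pm,2pm,5pm) (4pm,6pm,2pm,6pm) (4pm,6pm,3pm,5pm) (4pm,6pm,3pm,6pm) — 21.
Sync=6pm: (3pm,4pm,2pm,4pm) (3pm,4pm,2pm,5pm) (3pm,4pm,2pm,6pm) (3pm,5pm,2pm,4pm) (3pm,5pm,2pm,5pm) (3pm,5pm,2pm,6pm) (3pm,6pm,2pm,4pm) (3pm,6pm,2pm,5pm) (3pm,6pm,2pm,6pm) (4pm,2pm,3pm,5pm) (4pm,2pm,3pm,6pm) (4pm,3pm,2pm,5pm) (4pm,3pm,2pm,6pm) (4pm,5pm,2pm,5pm) (4pm,5pm,2pm,6pm) (4pm,5pm,3pm,5pm) (4pm,5pm,3pm,6pm) (4pm,6pm,2pm,5pm) (4pm,6pm,2pm,6pm) (4pm,6pm,3pm,5pm) (4pm,6pm,3pm,6pm) (5pm,2pm,3pm,6pm) (5pm,2pm,4pm,6pm) (5pm,3pm,2pm,6pm) (5pm,3pm,4pm,6pm) (5pm,4pm,2pm,6pm) (5pm,4pm,3pm,6pm) (5pm,6pm,2pm,6pm) (5pm,6pm,3pm,6pm) (5pm,6pm,4pm,6pm) — 30.
Summing: 9 + 21 + 30 = 60.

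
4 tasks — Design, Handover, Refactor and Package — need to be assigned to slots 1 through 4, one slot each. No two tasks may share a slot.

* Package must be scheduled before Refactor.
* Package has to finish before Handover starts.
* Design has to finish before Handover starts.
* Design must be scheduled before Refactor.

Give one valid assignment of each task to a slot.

Handover in 3; Refactor in 4; Design in 1; Package in 2

Checking: Package(2) before Handover(3); Design(1) before Handover(3); Design(1) before Refactor(4); Package(2) before Refactor(4); max 1 per slot (cap 1).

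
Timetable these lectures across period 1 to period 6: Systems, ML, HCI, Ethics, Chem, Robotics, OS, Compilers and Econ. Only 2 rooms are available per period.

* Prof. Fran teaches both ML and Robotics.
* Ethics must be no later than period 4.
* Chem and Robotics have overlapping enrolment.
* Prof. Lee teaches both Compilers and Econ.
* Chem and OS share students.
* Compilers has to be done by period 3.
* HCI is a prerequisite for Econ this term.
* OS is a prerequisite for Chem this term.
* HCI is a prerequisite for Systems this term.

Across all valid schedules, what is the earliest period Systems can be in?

period 2

Precedence pushes Systems to at least period 2.
Systems at period 2 is achievable: Econ in period 3; OS in period 3; Chem in period 4; Robotics in period 5; Compilers in period 1; ML in period 4; HCI in period 1; Ethics in period 2; Systems in period 2.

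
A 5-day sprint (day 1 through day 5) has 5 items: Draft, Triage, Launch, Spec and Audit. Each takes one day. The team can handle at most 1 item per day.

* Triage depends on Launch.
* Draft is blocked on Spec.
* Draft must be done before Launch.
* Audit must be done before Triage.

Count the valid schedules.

4

Enumerating: Draft=day 2, Spec=day 1, Audit=day 4, Launch=day 3, Triage=day 5 | Audit=day 3; Spec=day 1; Triage=day 5; Launch=day 4; Draft=day 2 | Triage in day 5, Spec in day 1, Audit in day 2, Draft in day 3, Launch in day 4 | Launch -> day 4; Draft -> day 3; Spec -> day 2; Audit -> day 1; Triage -> day 5.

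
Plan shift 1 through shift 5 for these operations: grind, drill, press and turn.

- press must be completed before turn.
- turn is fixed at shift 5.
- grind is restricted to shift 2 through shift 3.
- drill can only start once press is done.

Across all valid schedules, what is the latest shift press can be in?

shift 4

Downstream work caps press at shift 4.
press at shift 4 is achievable: press in shift 4; grind in shift 2; turn in shift 5; drill in shift 5.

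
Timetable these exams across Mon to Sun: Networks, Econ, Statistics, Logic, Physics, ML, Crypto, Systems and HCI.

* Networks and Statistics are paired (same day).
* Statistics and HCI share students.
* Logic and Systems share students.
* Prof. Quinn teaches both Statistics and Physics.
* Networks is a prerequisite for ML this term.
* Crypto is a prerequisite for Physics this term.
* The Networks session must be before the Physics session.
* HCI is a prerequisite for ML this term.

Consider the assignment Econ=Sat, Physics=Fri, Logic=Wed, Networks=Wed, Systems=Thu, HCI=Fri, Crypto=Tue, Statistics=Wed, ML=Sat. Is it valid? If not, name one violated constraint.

Yes

Crypto is a prerequisite for Physics this term — holds.
Networks and Statistics are paired (same day) — holds.
Statistics and HCI share students — holds.
Prof. Quinn teaches both Statistics and Physics — holds.
HCI is a prerequisite for ML this term — holds.
The Networks session must be before the Physics session — holds.
Logic and Systems share students — holds.
Networks is a prerequisite for ML this term — holds.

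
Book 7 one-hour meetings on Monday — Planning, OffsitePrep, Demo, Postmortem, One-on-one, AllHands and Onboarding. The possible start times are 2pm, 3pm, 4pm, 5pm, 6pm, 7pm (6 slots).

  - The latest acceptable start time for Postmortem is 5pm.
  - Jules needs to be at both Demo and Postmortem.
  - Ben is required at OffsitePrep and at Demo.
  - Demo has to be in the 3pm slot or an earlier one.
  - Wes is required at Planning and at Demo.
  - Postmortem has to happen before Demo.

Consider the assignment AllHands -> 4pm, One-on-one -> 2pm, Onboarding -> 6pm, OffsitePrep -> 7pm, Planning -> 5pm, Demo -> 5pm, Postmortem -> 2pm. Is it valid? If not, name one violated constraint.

No — it violates: Wes is required at Planning and at Demo

Wes is required at Planning and at Demo — violated.
Jules needs to be at both Demo and Postmortem — holds.
The latest acceptable start time for Postmortem is 5pm — holds.
Demo has to be in the 3pm slot or an earlier one — violated.
Postmortem has to happen before Demo — holds.
Ben is required at OffsitePrep and at Demo — holds.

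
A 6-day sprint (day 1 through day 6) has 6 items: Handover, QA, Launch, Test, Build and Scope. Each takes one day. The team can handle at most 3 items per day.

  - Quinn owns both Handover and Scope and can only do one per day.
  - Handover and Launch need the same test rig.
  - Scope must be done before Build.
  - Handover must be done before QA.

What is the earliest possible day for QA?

Precedence pushes QA to at least day 2.
QA at day 2 is achievable: Build -> day 3, Handover -> day 1, Scope -> day 2, QA -> day 2, Test -> day 1, Launch -> day 2.

day 2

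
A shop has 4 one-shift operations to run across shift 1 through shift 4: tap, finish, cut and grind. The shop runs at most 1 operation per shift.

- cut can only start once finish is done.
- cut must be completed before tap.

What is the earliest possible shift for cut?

Precedence pushes cut to at least shift 2; downstream work caps cut at shift 3.
cut at shift 2 is achievable: cut=shift 2; grind=shift 4; tap=shift 3; finish=shift 1.

shift 2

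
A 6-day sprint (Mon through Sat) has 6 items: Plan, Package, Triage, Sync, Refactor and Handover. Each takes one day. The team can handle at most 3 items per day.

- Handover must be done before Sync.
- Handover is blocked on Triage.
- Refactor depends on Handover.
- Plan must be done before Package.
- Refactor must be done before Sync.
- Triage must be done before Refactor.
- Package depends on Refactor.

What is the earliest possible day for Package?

Thu

Precedence pushes Package to at least Thu.
Package at Thu is achievable: Handover=Tue, Refactor=Wed, Sync=Thu, Triage=Mon, Package=Thu, Plan=Mon.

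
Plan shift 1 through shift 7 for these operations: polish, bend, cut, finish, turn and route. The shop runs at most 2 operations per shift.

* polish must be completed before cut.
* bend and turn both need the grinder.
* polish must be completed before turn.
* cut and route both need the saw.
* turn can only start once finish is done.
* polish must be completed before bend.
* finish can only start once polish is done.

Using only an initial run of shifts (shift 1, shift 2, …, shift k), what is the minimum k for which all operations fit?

The precedence chain requires at least 3 distinct shifts.
With at most 2 per shift and 6 operations, at least 3 shifts are needed.
3 works (last occupied shift: shift 3): for example finish in shift 2; route in shift 1; turn in shift 3; polish in shift 1; cut in shift 3; bend in shift 2.

3 shifts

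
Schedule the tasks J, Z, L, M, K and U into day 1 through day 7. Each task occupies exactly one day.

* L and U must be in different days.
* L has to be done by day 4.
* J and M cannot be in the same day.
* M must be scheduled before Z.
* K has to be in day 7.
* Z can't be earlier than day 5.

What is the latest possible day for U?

day 7

U at day 7 is achievable: J -> day 2, Z -> day 5, M -> day 1, K -> day 7, L -> day 1, U -> day 7.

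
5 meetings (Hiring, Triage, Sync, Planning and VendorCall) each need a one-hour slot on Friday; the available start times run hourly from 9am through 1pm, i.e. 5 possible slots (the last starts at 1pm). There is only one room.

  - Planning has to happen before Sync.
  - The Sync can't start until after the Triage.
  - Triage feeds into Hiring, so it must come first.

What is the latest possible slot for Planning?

Downstream work caps Planning at 12pm.
Planning at 12pm is achievable: Triage in 9am; Sync in 1pm; Hiring in 10am; Planning in 12pm; VendorCall in 11am.

12pm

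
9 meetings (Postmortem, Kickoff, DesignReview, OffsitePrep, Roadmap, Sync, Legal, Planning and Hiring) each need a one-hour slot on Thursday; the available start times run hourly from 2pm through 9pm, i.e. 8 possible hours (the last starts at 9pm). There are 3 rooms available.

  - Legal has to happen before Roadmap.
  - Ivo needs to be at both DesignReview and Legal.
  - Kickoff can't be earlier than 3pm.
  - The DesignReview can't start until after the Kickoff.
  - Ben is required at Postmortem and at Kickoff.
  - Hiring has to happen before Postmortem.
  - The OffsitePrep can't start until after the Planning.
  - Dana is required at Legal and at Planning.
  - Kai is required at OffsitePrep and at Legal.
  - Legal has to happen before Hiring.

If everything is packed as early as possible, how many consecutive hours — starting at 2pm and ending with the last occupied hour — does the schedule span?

4 hours

The precedence chain requires at least 3 distinct hours.
With at most 3 per hour and 9 meetings, at least 3 hours are needed.
Could 3 hours be enough, i.e. nothing placed later than 4pm? No: Kickoff's window within 3 hours is {3pm, 4pm}; OffsitePrep must come after Planning (at 2pm or later) → {3pm, 4pm}; Planning must come before OffsitePrep (at 4pm or earlier) → {2pm, 3pm}; Postmortem must come after Hiring (at 2pm or later) → {3pm, 4pm}; Hiring must come before Postmortem (at 4pm or earlier) → {2pm, 3pm}; Hiring must come after Legal (at 2pm or later) → {3pm}; Legal must come before Hiring (at 3pm or earlier) → {2pm}; Roadmap must come after Legal (at 2pm or later) → {3pm, 4pm}; DesignReview must come after Kickoff (at 3pm or later) → {4pm}; Kickoff must come before DesignReview (at 4pm or earlier) → {3pm}; Planning can't share with Legal (2pm) → {3pm}; Postmortem can't share with Kickoff (3pm) → {4pm}; OffsitePrep can't use 3pm, already full with Kickoff, Planning and Hiring (limit 3) → {4pm}; Roadmap can't use 3pm, already full with Kickoff, Planning and Hiring (limit 3) → {4pm}; that puts Postmortem, DesignReview, OffsitePrep and Roadmap all in 4pm — more than 3 per hour.
So 3 hours is not enough.
4 works (last occupied hour: 5pm): for example DesignReview=4pm; Planning=3pm; Hiring=3pm; Legal=2pm; Kickoff=3pm; Roadmap=5pm; OffsitePrep=4pm; Sync=2pm; Postmortem=4pm.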